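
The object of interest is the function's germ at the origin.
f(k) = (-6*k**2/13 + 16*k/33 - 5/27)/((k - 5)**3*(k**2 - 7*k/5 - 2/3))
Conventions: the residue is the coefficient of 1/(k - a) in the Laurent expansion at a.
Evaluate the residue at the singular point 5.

The residue is -2868859/301604160.

At the order-3 pole 5 set g(k) = (k - (5))^3*f(k) = (-6*k**2/13 + 16*k/33 - 5/27)/(k**2 - 7*k/5 - 2/3).
Order-3 pole: residue = g''(a)/2; g''(5) = -2868859/150802080, so the residue is -2868859/301604160.


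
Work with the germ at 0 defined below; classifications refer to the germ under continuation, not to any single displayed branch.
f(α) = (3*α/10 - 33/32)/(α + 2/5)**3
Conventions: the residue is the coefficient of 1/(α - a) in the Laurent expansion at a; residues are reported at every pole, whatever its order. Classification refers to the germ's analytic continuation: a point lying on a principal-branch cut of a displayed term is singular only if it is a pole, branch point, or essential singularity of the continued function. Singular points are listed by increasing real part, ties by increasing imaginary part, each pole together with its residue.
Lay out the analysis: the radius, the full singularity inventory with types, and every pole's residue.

Denominator factor (α + 2/5)^3: pole of order 3 at -2/5, modulus 2/5.
The radius of convergence is the smallest modulus among the singular points: 2/5.
At the order-3 pole -2/5 set g(α) = (α - (-2/5))^3*f(α) = 3*α/10 - 33/32.
Order-3 pole: residue = g''(a)/2; g''(-2/5) = 0, so the residue is 0.

Radius of convergence at 0: 2/5.
At -2/5: a pole of order 3; residue 0.


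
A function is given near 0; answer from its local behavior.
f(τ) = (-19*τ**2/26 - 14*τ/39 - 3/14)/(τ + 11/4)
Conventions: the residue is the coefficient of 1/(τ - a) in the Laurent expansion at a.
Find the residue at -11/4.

The residue is -41527/8736.

At the order-1 pole -11/4 set g(τ) = (τ - (-11/4))*f(τ) = -19*τ**2/26 - 14*τ/39 - 3/14.
Simple pole: residue = g(a) at a = -11/4, which is -41527/8736.


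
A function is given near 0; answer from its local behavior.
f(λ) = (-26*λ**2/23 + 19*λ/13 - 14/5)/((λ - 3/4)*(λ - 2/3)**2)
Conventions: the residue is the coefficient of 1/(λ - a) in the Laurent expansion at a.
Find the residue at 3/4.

The residue is -503694/1495.

At the order-1 pole 3/4 set g(λ) = (λ - (3/4))*f(λ) = (-26*λ**2/23 + 19*λ/13 - 14/5)/(λ - 2/3)**2.
Simple pole: residue = g(a) at a = 3/4, which is -503694/1495.


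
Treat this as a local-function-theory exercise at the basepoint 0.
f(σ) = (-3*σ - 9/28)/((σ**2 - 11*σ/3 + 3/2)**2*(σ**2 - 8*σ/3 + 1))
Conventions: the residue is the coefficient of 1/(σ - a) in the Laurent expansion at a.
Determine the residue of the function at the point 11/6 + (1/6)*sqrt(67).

The residue is -1404/7 + (773415/31423)*sqrt(67).

The factor σ**2 - 11*σ/3 + 3/2 splits as (σ - a)(σ - a') with a = 11/6 + (1/6)*sqrt(67), a' = 11/6 - (1/6)*sqrt(67). At the order-2 pole a set g(σ) = (σ - a)^2*f(σ) = [(-3*σ - 9/28)/(σ**2 - 8*σ/3 + 1)] / (σ - a')^2.
Order-2 pole: residue = g'(a); g'(11/6 + (1/6)*sqrt(67)) = -1404/7 + (773415/31423)*sqrt(67), so the residue is -1404/7 + (773415/31423)*sqrt(67).


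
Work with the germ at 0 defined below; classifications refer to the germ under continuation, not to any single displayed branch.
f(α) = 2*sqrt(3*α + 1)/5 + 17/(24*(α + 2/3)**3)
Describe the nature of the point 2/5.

Denominator factors: α + 2/3 = 16/15 at α = 2/5 — none vanishes.
Branch term sqrt(1 - α/(-1/3)): argument at 2/5 is 11/5, nonzero, so 2/5 is not its branch point (a point on a principal cut is still regular for the continued germ).
So the germ continues analytically to 2/5.

The point is a regular point.


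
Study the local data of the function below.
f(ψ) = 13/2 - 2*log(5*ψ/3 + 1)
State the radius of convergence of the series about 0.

The radius of convergence is 3/5.

Branch term (-2)*log(1 - ψ/(-3/5)): its argument vanishes at ψ = -3/5, a logarithmic branch point, modulus 3/5.
The radius of convergence is the smallest modulus among the singular points: 3/5.


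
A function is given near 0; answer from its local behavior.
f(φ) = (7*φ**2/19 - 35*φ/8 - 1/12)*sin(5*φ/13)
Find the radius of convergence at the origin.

The factor sin(5*φ/13) is entire and contributes no finite singular point.
The polynomial part has no poles.
No finite singular points: the Taylor series at 0 converges everywhere.

The radius of convergence is infinite.


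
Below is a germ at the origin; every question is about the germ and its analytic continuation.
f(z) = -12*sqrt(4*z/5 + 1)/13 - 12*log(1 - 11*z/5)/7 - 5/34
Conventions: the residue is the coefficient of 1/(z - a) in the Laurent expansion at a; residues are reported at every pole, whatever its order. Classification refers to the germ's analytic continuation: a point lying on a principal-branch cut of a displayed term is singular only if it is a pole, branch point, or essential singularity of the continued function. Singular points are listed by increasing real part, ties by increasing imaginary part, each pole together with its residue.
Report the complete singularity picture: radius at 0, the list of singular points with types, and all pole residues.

Radius of convergence at 0: 5/11.
At -5/4: an algebraic (square-root) branch point.
At 5/11: a logarithmic branch point.

Branch term (-12/7)*log(1 - z/(5/11)): its argument vanishes at z = 5/11, a logarithmic branch point, modulus 5/11.
Branch term (-12/13)*sqrt(1 - z/(-5/4)): its argument vanishes at z = -5/4, a square-root branch point, modulus 5/4.
The radius of convergence is the smallest modulus among the singular points: 5/11.
List the singular points by increasing real part (a conjugate pair: the negative imaginary part first).


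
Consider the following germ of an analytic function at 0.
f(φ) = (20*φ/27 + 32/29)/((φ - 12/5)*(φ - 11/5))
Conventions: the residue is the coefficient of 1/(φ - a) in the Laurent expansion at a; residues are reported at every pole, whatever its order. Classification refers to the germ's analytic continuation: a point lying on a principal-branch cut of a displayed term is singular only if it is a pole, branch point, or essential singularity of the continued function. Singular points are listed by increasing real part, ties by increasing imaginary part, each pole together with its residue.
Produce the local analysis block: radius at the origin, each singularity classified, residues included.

Denominator factor (φ - 11/5): pole of order 1 at 11/5, modulus 11/5.
Denominator factor (φ - 12/5): pole of order 1 at 12/5, modulus 12/5.
The radius of convergence is the smallest modulus among the singular points: 11/5.
At the order-1 pole 11/5 set g(φ) = (φ - (11/5))*f(φ) = (20*φ/27 + 32/29)/(φ - 12/5).
Simple pole: residue = g(a) at a = 11/5, which is -10700/783.
At the order-1 pole 12/5 set g(φ) = (φ - (12/5))*f(φ) = (20*φ/27 + 32/29)/(φ - 11/5).
Simple pole: residue = g(a) at a = 12/5, which is 3760/261.
List the singular points by increasing real part (a conjugate pair: the negative imaginary part first).

Radius of convergence at 0: 11/5.
At 11/5: a pole of order 1; residue -10700/783.
At 12/5: a pole of order 1; residue 3760/261.


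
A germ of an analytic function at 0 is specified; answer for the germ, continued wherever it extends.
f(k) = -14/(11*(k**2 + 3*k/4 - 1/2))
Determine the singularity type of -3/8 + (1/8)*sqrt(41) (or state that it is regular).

The point is a pole of order 1.

The denominator factor k**2 + 3*k/4 - 1/2 vanishes at -3/8 + (1/8)*sqrt(41) and appears to the power 1; the numerator there equals -14/11, nonzero, and no other factor vanishes.
Hence a pole whose order is the multiplicity, 1.


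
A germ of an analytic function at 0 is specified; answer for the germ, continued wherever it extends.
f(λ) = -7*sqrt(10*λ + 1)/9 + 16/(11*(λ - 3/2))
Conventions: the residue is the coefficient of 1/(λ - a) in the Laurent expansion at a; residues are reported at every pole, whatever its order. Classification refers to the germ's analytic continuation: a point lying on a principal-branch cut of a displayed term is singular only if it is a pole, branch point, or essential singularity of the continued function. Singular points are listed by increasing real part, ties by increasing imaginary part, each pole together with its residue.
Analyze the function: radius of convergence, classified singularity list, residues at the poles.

Radius of convergence at 0: 1/10.
At -1/10: an algebraic (square-root) branch point.
At 3/2: a pole of order 1; residue 16/11.

Denominator factor (λ - 3/2): pole of order 1 at 3/2, modulus 3/2.
Branch term (-7/9)*sqrt(1 - λ/(-1/10)): its argument vanishes at λ = -1/10, a square-root branch point, modulus 1/10.
The radius of convergence is the smallest modulus among the singular points: 1/10.
The branch term is analytic at 3/2 and contributes nothing to the residue; only the rational part matters.
At the order-1 pole 3/2 set g(λ) = (λ - (3/2))*(rational part) = 16/11.
Simple pole: residue = g(a) at a = 3/2, which is 16/11.
List the singular points by increasing real part (a conjugate pair: the negative imaginary part first).


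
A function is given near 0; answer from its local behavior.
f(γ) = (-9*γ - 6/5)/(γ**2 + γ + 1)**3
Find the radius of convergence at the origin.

The radius of convergence is 1.

Denominator factor (γ**2 + γ + 1)^3: discriminant -3, complex-conjugate roots (-1/2) + ((1/2)*sqrt(3))*i and (-1/2) - ((1/2)*sqrt(3))*i; poles of order 3, moduli 1 and 1.
The radius of convergence is the smallest modulus among the singular points: 1.


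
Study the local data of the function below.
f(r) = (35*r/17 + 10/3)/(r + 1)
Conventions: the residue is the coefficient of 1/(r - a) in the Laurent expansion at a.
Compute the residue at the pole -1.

At the order-1 pole -1 set g(r) = (r - (-1))*f(r) = 35*r/17 + 10/3.
Simple pole: residue = g(a) at a = -1, which is 65/51.

The residue is 65/51.


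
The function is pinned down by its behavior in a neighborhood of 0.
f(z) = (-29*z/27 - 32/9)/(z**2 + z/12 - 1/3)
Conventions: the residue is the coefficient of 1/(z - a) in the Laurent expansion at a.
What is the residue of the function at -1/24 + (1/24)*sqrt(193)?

The factor z**2 + z/12 - 1/3 splits as (z - a)(z - a') with a = -1/24 + (1/24)*sqrt(193), a' = -1/24 - (1/24)*sqrt(193). At the order-1 pole a set g(z) = (z - a)*f(z) = [-29*z/27 - 32/9] / (z - a').
Simple pole: residue = g(a) at a = -1/24 + (1/24)*sqrt(193), which is -29/54 - (2275/10422)*sqrt(193).

The residue is -29/54 - (2275/10422)*sqrt(193).


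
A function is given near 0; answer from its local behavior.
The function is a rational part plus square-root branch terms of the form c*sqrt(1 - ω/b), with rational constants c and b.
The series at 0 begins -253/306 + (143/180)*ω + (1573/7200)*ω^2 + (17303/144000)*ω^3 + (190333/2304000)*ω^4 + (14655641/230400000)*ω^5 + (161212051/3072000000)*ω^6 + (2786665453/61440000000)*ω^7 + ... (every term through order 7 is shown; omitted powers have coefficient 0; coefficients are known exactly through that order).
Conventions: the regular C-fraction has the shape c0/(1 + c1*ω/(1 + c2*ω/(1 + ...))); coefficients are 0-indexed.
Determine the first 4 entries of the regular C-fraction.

The regular C-fraction coefficients are [-253/306, 221/230, -1137/920, -2783/45480].

Taylor coefficients (read off): a_0 = -253/306, a_1 = 143/180, a_2 = 1573/7200, a_3 = 17303/144000.
c0 = a_0 = -253/306. Peel one level at a time: if S = 1 + c*ω/S' with S'(0) = 1, then c is the ω-coefficient of S and S' = c*ω/(S - 1).
S_1 = c0/f = 1 + (221/230)*ω + (251277/211600)*ω^2 + ...; c1 = 221/230.
S_2 = c1*ω/(S_1 - 1) = 1 + (-1137/920)*ω + (-121/1600)*ω^2 + ...; c2 = -1137/920.
S_3 = c2*ω/(S_2 - 1) = 1 + (-2783/45480)*ω + ...; c3 = -2783/45480.


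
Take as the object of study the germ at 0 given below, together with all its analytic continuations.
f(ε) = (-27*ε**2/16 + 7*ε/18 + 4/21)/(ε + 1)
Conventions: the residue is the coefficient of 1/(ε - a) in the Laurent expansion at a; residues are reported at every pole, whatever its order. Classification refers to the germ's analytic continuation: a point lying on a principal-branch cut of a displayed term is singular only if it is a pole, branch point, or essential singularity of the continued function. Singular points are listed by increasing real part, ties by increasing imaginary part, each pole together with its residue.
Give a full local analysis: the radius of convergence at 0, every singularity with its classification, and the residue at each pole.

Radius of convergence at 0: 1.
At -1: a pole of order 1; residue -1901/1008.

Denominator factor (ε + 1): pole of order 1 at -1, modulus 1.
The radius of convergence is the smallest modulus among the singular points: 1.
At the order-1 pole -1 set g(ε) = (ε - (-1))*f(ε) = -27*ε**2/16 + 7*ε/18 + 4/21.
Simple pole: residue = g(a) at a = -1, which is -1901/1008.


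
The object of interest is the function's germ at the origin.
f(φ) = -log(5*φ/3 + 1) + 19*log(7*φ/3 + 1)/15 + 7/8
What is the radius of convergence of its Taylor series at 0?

The radius of convergence is 3/7.

Branch term (-1)*log(1 - φ/(-3/5)): its argument vanishes at φ = -3/5, a logarithmic branch point, modulus 3/5.
Branch term (19/15)*log(1 - φ/(-3/7)): its argument vanishes at φ = -3/7, a logarithmic branch point, modulus 3/7.
The radius of convergence is the smallest modulus among the singular points: 3/7.


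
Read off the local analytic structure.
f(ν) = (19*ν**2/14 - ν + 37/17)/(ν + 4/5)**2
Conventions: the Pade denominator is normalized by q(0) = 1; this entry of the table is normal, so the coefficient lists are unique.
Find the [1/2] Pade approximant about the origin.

The Pade approximant has numerator coefficients [925/272, 438955/375952]; denominator coefficients [1, 776057/234970, 43616907/13158320].

Taylor coefficients needed (expand at 0): a_0 = 925/272, a_1 = -5475/544, a_2 = 669225/30464, a_3 = -74625/1904.
Write the denominator as Q(ν) = 1 + q1*ν + q2*ν^2. Requiring Q*f - P = O(ν^4) with deg P <= 1 kills the coefficients of ν^2..ν^3 in Q*f:
  ν^2: a_2 + q1*a_1 + q2*a_0 = 0, i.e. 669225/30464 + (-5475/544)*q1 + (925/272)*q2 = 0.
  ν^3: a_3 + q1*a_2 + q2*a_1 = 0, i.e. -74625/1904 + (669225/30464)*q1 + (-5475/544)*q2 = 0.
Solving this linear system: q1 = 776057/234970, q2 = 43616907/13158320.
The numerator is Q*f truncated at degree 1: P0 = a_0 = 925/272; P1 = a_1 + q1*a_0 = 438955/375952.


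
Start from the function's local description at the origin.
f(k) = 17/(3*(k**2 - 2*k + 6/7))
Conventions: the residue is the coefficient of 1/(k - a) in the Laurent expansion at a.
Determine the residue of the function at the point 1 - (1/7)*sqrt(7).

The factor k**2 - 2*k + 6/7 splits as (k - a)(k - a') with a = 1 - (1/7)*sqrt(7), a' = 1 + (1/7)*sqrt(7). At the order-1 pole a set g(k) = (k - a)*f(k) = [17/3] / (k - a').
Simple pole: residue = g(a) at a = 1 - (1/7)*sqrt(7), which is -(17/6)*sqrt(7).

The residue is -(17/6)*sqrt(7).


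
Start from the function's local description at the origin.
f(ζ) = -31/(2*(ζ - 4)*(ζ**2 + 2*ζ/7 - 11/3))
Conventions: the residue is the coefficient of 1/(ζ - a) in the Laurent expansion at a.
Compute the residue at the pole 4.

The residue is -651/566.

At the order-1 pole 4 set g(ζ) = (ζ - (4))*f(ζ) = -31/(2*(ζ**2 + 2*ζ/7 - 11/3)).
Simple pole: residue = g(a) at a = 4, which is -651/566.


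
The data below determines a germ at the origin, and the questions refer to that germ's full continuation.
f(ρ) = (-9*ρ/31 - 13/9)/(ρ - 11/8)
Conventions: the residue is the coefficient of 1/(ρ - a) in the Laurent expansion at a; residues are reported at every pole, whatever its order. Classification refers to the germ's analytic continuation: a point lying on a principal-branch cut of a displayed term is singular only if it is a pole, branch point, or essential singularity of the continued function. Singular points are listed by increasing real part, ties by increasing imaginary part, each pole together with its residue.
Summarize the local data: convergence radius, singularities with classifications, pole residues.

Radius of convergence at 0: 11/8.
At 11/8: a pole of order 1; residue -4115/2232.

Denominator factor (ρ - 11/8): pole of order 1 at 11/8, modulus 11/8.
The radius of convergence is the smallest modulus among the singular points: 11/8.
At the order-1 pole 11/8 set g(ρ) = (ρ - (11/8))*f(ρ) = -9*ρ/31 - 13/9.
Simple pole: residue = g(a) at a = 11/8, which is -4115/2232.


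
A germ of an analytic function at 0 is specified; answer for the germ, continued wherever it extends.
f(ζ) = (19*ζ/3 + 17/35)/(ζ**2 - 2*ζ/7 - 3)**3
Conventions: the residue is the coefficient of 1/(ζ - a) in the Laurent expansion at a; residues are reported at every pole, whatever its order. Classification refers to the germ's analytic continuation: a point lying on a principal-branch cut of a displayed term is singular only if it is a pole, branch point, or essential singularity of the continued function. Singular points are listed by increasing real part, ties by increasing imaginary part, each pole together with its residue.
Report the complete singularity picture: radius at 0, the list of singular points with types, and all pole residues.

Radius of convergence at 0: -1/7 + (2/7)*sqrt(37).
At 1/7 - (2/7)*sqrt(37): a pole of order 3; residue -(175273/64835840)*sqrt(37).
At 1/7 + (2/7)*sqrt(37): a pole of order 3; residue (175273/64835840)*sqrt(37).

Denominator factor (ζ**2 - 2*ζ/7 - 3)^3: discriminant 592/49, real irrational roots 1/7 + (2/7)*sqrt(37) and 1/7 - (2/7)*sqrt(37); poles of order 3, moduli 1/7 + (2/7)*sqrt(37) and -1/7 + (2/7)*sqrt(37).
The radius of convergence is the smallest modulus among the singular points: -1/7 + (2/7)*sqrt(37).
The factor ζ**2 - 2*ζ/7 - 3 splits as (ζ - a)(ζ - a') with a = 1/7 - (2/7)*sqrt(37), a' = 1/7 + (2/7)*sqrt(37). At the order-3 pole a set g(ζ) = (ζ - a)^3*f(ζ) = [19*ζ/3 + 17/35] / (ζ - a')^3.
Order-3 pole: residue = g''(a)/2; g''(1/7 - (2/7)*sqrt(37)) = -(175273/32417920)*sqrt(37), so the residue is -(175273/64835840)*sqrt(37).
The factor ζ**2 - 2*ζ/7 - 3 splits as (ζ - a)(ζ - a') with a = 1/7 + (2/7)*sqrt(37), a' = 1/7 - (2/7)*sqrt(37). At the order-3 pole a set g(ζ) = (ζ - a)^3*f(ζ) = [19*ζ/3 + 17/35] / (ζ - a')^3.
Order-3 pole: residue = g''(a)/2; g''(1/7 + (2/7)*sqrt(37)) = (175273/32417920)*sqrt(37), so the residue is (175273/64835840)*sqrt(37).
List the singular points by increasing real part (a conjugate pair: the negative imaginary part first).


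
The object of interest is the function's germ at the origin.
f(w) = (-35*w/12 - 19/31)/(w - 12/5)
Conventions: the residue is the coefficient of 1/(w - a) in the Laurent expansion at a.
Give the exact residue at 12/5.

The residue is -236/31.

At the order-1 pole 12/5 set g(w) = (w - (12/5))*f(w) = -35*w/12 - 19/31.
Simple pole: residue = g(a) at a = 12/5, which is -236/31.


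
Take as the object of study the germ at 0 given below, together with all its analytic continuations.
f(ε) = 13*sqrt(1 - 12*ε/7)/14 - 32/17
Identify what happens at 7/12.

The point is an algebraic (square-root) branch point.

The term (13/14)*sqrt(1 - ε/(7/12)) has argument 1 - 7/12/(7/12) = 0 at 7/12: a square-root (algebraic, two-sheeted) branch point; the remaining terms are analytic or single-valued there.


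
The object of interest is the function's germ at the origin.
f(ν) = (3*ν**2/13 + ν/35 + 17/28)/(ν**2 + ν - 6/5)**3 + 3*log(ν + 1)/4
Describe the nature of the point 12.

The point is a regular point.

Denominator factors: ν**2 + ν - 6/5 = 774/5 at ν = 12 — none vanishes.
Branch term log(1 - ν/(-1)): argument at 12 is 13, nonzero, so 12 is not its branch point (a point on a principal cut is still regular for the continued germ).
So the germ continues analytically to 12.


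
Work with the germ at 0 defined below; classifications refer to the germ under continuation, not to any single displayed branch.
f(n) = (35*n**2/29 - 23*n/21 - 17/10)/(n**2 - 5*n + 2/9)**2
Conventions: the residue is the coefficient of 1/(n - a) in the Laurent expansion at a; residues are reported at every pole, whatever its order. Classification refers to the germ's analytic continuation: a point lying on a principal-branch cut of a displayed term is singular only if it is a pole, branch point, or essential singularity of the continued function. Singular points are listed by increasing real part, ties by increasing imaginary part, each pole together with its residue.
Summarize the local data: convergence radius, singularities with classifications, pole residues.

Denominator factor (n**2 - 5*n + 2/9)^2: discriminant 217/9, real irrational roots 5/2 + (1/6)*sqrt(217) and 5/2 - (1/6)*sqrt(217); poles of order 2, moduli 5/2 + (1/6)*sqrt(217) and 5/2 - (1/6)*sqrt(217).
The radius of convergence is the smallest modulus among the singular points: 5/2 - (1/6)*sqrt(217).
The factor n**2 - 5*n + 2/9 splits as (n - a)(n - a') with a = 5/2 - (1/6)*sqrt(217), a' = 5/2 + (1/6)*sqrt(217). At the order-2 pole a set g(n) = (n - a)^2*f(n) = [35*n**2/29 - 23*n/21 - 17/10] / (n - a')^2.
Order-2 pole: residue = g'(a); g'(5/2 - (1/6)*sqrt(217)) = -(228552/47795335)*sqrt(217), so the residue is -(228552/47795335)*sqrt(217).
The factor n**2 - 5*n + 2/9 splits as (n - a)(n - a') with a = 5/2 + (1/6)*sqrt(217), a' = 5/2 - (1/6)*sqrt(217). At the order-2 pole a set g(n) = (n - a)^2*f(n) = [35*n**2/29 - 23*n/21 - 17/10] / (n - a')^2.
Order-2 pole: residue = g'(a); g'(5/2 + (1/6)*sqrt(217)) = (228552/47795335)*sqrt(217), so the residue is (228552/47795335)*sqrt(217).
List the singular points by increasing real part (a conjugate pair: the negative imaginary part first).

Radius of convergence at 0: 5/2 - (1/6)*sqrt(217).
At 5/2 - (1/6)*sqrt(217): a pole of order 2; residue -(228552/47795335)*sqrt(217).
At 5/2 + (1/6)*sqrt(217): a pole of order 2; residue (228552/47795335)*sqrt(217).


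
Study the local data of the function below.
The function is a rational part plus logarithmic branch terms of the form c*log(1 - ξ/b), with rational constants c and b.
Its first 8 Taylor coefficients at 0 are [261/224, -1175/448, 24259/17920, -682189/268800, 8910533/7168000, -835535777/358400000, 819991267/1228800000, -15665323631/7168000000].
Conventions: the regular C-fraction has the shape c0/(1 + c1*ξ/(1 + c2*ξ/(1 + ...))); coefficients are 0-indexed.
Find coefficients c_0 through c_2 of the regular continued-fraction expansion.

Taylor coefficients (read off): a_0 = 261/224, a_1 = -1175/448, a_2 = 24259/17920.
c0 = a_0 = 261/224. Peel one level at a time: if S = 1 + c*ξ/S' with S'(0) = 1, then c is the ξ-coefficient of S and S' = c*ξ/(S - 1).
S_1 = c0/f = 1 + (1175/522)*ξ + (21280901/5449680)*ξ^2 + ...; c1 = 1175/522.
S_2 = c1*ξ/(S_1 - 1) = 1 + (-21280901/12267000)*ξ + ...; c2 = -21280901/12267000.

The regular C-fraction coefficients are [261/224, 1175/522, -21280901/12267000].


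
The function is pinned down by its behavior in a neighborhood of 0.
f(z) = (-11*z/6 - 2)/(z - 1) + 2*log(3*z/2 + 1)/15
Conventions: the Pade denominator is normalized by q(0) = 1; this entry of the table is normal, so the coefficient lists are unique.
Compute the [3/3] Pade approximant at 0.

Taylor coefficients needed (expand at 0): a_0 = 2, a_1 = 121/30, a_2 = 221/60, a_3 = 239/60, a_4 = 1759/480, a_5 = 4843/1200, a_6 = 3437/960.
Write the denominator as Q(z) = 1 + q1*z + q2*z^2 + q3*z^3. Requiring Q*f - P = O(z^7) with deg P <= 3 kills the coefficients of z^4..z^6 in Q*f:
  z^4: a_4 + q1*a_3 + q2*a_2 + q3*a_1 = 0, i.e. 1759/480 + (239/60)*q1 + (221/60)*q2 + (121/30)*q3 = 0.
  z^5: a_5 + q1*a_4 + q2*a_3 + q3*a_2 = 0, i.e. 4843/1200 + (1759/480)*q1 + (239/60)*q2 + (221/60)*q3 = 0.
  z^6: a_6 + q1*a_5 + q2*a_4 + q3*a_3 = 0, i.e. 3437/960 + (4843/1200)*q1 + (1759/480)*q2 + (239/60)*q3 = 0.
Solving this linear system: q1 = 440693/644338, q2 = -1839693/1610845, q3 = -13945551/25773520.
The numerator is Q*f truncated at degree 3: P0 = a_0 = 2; P1 = a_1 + q1*a_0 = 52203239/9665070; P2 = a_2 + q1*a_1 + q2*a_0 = 2679019/644338; P3 = a_3 + q1*a_2 + q2*a_1 + q3*a_0 = 26225833/32216900.

The Pade approximant has numerator coefficients [2, 52203239/9665070, 2679019/644338, 26225833/32216900]; denominator coefficients [1, 440693/644338, -1839693/1610845, -13945551/25773520].


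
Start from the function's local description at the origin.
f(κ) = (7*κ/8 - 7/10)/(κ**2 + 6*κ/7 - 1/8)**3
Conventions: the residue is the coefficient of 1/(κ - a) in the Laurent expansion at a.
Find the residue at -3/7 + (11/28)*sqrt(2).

The factor κ**2 + 6*κ/7 - 1/8 splits as (κ - a)(κ - a') with a = -3/7 + (11/28)*sqrt(2), a' = -3/7 - (11/28)*sqrt(2). At the order-3 pole a set g(κ) = (κ - a)^3*f(κ) = [7*κ/8 - 7/10] / (κ - a')^3.
Order-3 pole: residue = g''(a)/2; g''(-3/7 + (11/28)*sqrt(2)) = -(4336206/805255)*sqrt(2), so the residue is -(2168103/805255)*sqrt(2).

The residue is -(2168103/805255)*sqrt(2).


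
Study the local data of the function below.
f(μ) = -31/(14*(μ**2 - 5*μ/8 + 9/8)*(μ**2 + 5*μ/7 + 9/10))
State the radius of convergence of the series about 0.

Denominator factor (μ**2 - 5*μ/8 + 9/8): discriminant -263/64, complex-conjugate roots (5/16) + ((1/16)*sqrt(263))*i and (5/16) - ((1/16)*sqrt(263))*i; poles of order 1, moduli (3/4)*sqrt(2) and (3/4)*sqrt(2).
Denominator factor (μ**2 + 5*μ/7 + 9/10): discriminant -757/245, complex-conjugate roots (-5/14) + ((1/70)*sqrt(3785))*i and (-5/14) - ((1/70)*sqrt(3785))*i; poles of order 1, moduli (3/10)*sqrt(10) and (3/10)*sqrt(10).
The radius of convergence is the smallest modulus among the singular points: (3/10)*sqrt(10).

The radius of convergence is (3/10)*sqrt(10).


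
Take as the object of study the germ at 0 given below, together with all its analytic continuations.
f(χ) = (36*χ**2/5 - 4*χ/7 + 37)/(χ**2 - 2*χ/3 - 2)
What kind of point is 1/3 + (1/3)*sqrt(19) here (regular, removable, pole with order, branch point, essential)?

The denominator factor χ**2 - 2*χ/3 - 2 vanishes at 1/3 + (1/3)*sqrt(19) and appears to the power 1; the numerator there equals 1109/21 + (148/105)*sqrt(19), nonzero, and no other factor vanishes.
Hence a pole whose order is the multiplicity, 1.

The point is a pole of order 1.


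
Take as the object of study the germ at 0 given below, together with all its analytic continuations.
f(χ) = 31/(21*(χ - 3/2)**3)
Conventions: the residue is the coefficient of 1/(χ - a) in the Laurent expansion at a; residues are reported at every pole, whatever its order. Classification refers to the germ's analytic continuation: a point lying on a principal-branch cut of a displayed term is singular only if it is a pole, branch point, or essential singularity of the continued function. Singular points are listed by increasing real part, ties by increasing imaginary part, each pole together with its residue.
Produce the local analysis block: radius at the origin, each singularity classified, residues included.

Radius of convergence at 0: 3/2.
At 3/2: a pole of order 3; residue 0.

Denominator factor (χ - 3/2)^3: pole of order 3 at 3/2, modulus 3/2.
The radius of convergence is the smallest modulus among the singular points: 3/2.
At the order-3 pole 3/2 set g(χ) = (χ - (3/2))^3*f(χ) = 31/21.
Order-3 pole: residue = g''(a)/2; g''(3/2) = 0, so the residue is 0.


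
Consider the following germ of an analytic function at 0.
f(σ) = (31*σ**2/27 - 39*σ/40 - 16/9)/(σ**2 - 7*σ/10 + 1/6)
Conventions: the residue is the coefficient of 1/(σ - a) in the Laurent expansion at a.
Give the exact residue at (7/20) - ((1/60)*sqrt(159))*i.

The factor σ**2 - 7*σ/10 + 1/6 splits as (σ - a)(σ - a') with a = (7/20) - ((1/60)*sqrt(159))*i, a' = (7/20) + ((1/60)*sqrt(159))*i. At the order-1 pole a set g(σ) = (σ - a)*f(σ) = [31*σ**2/27 - 39*σ/40 - 16/9] / (σ - a').
Simple pole: residue = g(a) at a = (7/20) - ((1/60)*sqrt(159))*i, which is (-37/432) - ((26297/68688)*sqrt(159))*i.

The residue is (-37/432) - ((26297/68688)*sqrt(159))*i.


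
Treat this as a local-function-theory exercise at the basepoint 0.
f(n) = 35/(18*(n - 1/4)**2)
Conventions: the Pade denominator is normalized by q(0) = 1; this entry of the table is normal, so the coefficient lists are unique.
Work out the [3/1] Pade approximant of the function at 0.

Taylor coefficients needed (expand at 0): a_0 = 280/9, a_1 = 2240/9, a_2 = 4480/3, a_3 = 71680/9, a_4 = 358400/9.
Write the denominator as Q(n) = 1 + q1*n. Requiring Q*f - P = O(n^5) with deg P <= 3 kills the coefficients of n^4..n^4 in Q*f:
  n^4: a_4 + q1*a_3 = 0, i.e. 358400/9 + (71680/9)*q1 = 0.
Solving this linear system: q1 = -5.
The numerator is Q*f truncated at degree 3: P0 = a_0 = 280/9; P1 = a_1 + q1*a_0 = 280/3; P2 = a_2 + q1*a_1 = 2240/9; P3 = a_3 + q1*a_2 = 4480/9.

The Pade approximant has numerator coefficients [280/9, 280/3, 2240/9, 4480/9]; denominator coefficients [1, -5].


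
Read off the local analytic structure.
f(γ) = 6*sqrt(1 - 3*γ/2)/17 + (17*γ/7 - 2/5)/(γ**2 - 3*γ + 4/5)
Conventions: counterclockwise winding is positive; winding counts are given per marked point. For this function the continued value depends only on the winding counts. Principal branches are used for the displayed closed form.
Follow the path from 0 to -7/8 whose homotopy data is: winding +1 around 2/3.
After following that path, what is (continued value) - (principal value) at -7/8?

Continued minus principal equals -(3/17)*sqrt(37).

The rational part is single-valued and drops out of the difference; each branch term changes only by its own monodromy.
(6/17)*sqrt(1 - γ/(2/3)): winding +1 is odd, the square root flips sign, contributing -2*(6/17)*sqrt(1 - (-7/8)/(2/3)) = -2*(6/17)*sqrt(37/16) = -(3/17)*sqrt(37).
Summing the contributions at γ = -7/8 gives -(3/17)*sqrt(37).


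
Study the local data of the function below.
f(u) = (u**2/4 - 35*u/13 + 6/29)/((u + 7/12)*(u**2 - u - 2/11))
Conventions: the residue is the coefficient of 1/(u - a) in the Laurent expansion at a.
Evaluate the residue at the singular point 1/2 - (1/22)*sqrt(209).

The residue is -1001469/885950 - (6087/16833050)*sqrt(209).

The factor u**2 - u - 2/11 splits as (u - a)(u - a') with a = 1/2 - (1/22)*sqrt(209), a' = 1/2 + (1/22)*sqrt(209). At the order-1 pole a set g(u) = (u - a)*f(u) = [(u**2/4 - 35*u/13 + 6/29)/(u + 7/12)] / (u - a').
Simple pole: residue = g(a) at a = 1/2 - (1/22)*sqrt(209), which is -1001469/885950 - (6087/16833050)*sqrt(209).


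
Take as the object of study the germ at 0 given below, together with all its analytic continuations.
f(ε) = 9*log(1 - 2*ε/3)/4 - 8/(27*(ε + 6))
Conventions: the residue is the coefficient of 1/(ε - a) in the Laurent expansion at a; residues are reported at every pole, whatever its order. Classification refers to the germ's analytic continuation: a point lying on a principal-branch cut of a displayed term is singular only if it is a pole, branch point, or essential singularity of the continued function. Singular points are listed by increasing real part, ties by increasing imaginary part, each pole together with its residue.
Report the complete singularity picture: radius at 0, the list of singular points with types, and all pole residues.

Radius of convergence at 0: 3/2.
At -6: a pole of order 1; residue -8/27.
At 3/2: a logarithmic branch point.

Denominator factor (ε + 6): pole of order 1 at -6, modulus 6.
Branch term (9/4)*log(1 - ε/(3/2)): its argument vanishes at ε = 3/2, a logarithmic branch point, modulus 3/2.
The radius of convergence is the smallest modulus among the singular points: 3/2.
The branch term is analytic at -6 and contributes nothing to the residue; only the rational part matters.
At the order-1 pole -6 set g(ε) = (ε - (-6))*(rational part) = -8/27.
Simple pole: residue = g(a) at a = -6, which is -8/27.
List the singular points by increasing real part (a conjugate pair: the negative imaginary part first).


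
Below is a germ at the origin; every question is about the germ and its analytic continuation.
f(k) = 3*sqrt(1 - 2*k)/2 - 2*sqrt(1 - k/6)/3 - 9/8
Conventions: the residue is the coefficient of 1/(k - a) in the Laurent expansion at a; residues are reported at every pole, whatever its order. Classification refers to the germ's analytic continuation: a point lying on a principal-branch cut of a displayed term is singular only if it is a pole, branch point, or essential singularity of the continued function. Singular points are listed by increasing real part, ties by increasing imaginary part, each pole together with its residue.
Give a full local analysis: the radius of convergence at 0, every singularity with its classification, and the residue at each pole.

Radius of convergence at 0: 1/2.
At 1/2: an algebraic (square-root) branch point.
At 6: an algebraic (square-root) branch point.

Branch term (3/2)*sqrt(1 - k/(1/2)): its argument vanishes at k = 1/2, a square-root branch point, modulus 1/2.
Branch term (-2/3)*sqrt(1 - k/(6)): its argument vanishes at k = 6, a square-root branch point, modulus 6.
The radius of convergence is the smallest modulus among the singular points: 1/2.
List the singular points by increasing real part (a conjugate pair: the negative imaginary part first).


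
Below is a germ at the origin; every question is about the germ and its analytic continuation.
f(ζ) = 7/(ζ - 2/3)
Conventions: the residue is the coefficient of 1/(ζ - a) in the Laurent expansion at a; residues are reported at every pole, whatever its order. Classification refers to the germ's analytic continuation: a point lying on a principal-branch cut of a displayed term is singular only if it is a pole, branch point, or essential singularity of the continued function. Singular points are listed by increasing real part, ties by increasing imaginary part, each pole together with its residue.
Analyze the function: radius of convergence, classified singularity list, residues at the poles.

Denominator factor (ζ - 2/3): pole of order 1 at 2/3, modulus 2/3.
The radius of convergence is the smallest modulus among the singular points: 2/3.
At the order-1 pole 2/3 set g(ζ) = (ζ - (2/3))*f(ζ) = 7.
Simple pole: residue = g(a) at a = 2/3, which is 7.

Radius of convergence at 0: 2/3.
At 2/3: a pole of order 1; residue 7.


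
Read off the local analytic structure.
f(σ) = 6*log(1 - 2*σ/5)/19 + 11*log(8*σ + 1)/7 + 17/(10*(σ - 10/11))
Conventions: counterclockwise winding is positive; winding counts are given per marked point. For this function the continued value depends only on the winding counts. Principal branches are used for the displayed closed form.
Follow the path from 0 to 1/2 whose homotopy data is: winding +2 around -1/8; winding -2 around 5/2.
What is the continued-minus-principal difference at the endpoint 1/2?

Continued minus principal equals (668/133)*pi*i.

The rational part is single-valued and drops out of the difference; each branch term changes only by its own monodromy.
(6/19)*log(1 - σ/(5/2)): each positive loop around 5/2 adds 2*pi*i to the log, so winding -2 contributes (6/19)*(-2)*2*pi*i = -(24/19)*pi*i.
(11/7)*log(1 - σ/(-1/8)): each positive loop around -1/8 adds 2*pi*i to the log, so winding +2 contributes (11/7)*(2)*2*pi*i = (44/7)*pi*i.
Summing the contributions at σ = 1/2 gives (668/133)*pi*i.


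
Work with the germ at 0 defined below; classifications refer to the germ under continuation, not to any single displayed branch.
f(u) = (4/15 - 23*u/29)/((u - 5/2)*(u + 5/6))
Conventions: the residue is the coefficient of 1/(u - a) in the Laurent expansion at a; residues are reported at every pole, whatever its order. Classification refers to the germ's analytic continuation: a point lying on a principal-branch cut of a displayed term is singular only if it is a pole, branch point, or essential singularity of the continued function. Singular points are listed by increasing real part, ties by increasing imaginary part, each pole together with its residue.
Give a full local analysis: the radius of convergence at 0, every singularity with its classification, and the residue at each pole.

Radius of convergence at 0: 5/6.
At -5/6: a pole of order 1; residue -807/2900.
At 5/2: a pole of order 1; residue -1493/2900.

Denominator factor (u + 5/6): pole of order 1 at -5/6, modulus 5/6.
Denominator factor (u - 5/2): pole of order 1 at 5/2, modulus 5/2.
The radius of convergence is the smallest modulus among the singular points: 5/6.
At the order-1 pole -5/6 set g(u) = (u - (-5/6))*f(u) = (4/15 - 23*u/29)/(u - 5/2).
Simple pole: residue = g(a) at a = -5/6, which is -807/2900.
At the order-1 pole 5/2 set g(u) = (u - (5/2))*f(u) = (4/15 - 23*u/29)/(u + 5/6).
Simple pole: residue = g(a) at a = 5/2, which is -1493/2900.
List the singular points by increasing real part (a conjugate pair: the negative imaginary part first).


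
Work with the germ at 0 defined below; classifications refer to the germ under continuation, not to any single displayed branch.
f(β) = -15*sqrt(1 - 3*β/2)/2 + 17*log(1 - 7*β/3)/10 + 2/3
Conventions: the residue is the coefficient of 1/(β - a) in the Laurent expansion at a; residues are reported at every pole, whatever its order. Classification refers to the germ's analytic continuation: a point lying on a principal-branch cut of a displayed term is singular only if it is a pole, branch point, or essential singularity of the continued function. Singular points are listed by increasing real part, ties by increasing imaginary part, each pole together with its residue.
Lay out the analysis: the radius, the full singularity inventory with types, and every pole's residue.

Branch term (17/10)*log(1 - β/(3/7)): its argument vanishes at β = 3/7, a logarithmic branch point, modulus 3/7.
Branch term (-15/2)*sqrt(1 - β/(2/3)): its argument vanishes at β = 2/3, a square-root branch point, modulus 2/3.
The radius of convergence is the smallest modulus among the singular points: 3/7.
List the singular points by increasing real part (a conjugate pair: the negative imaginary part first).

Radius of convergence at 0: 3/7.
At 3/7: a logarithmic branch point.
At 2/3: an algebraic (square-root) branch point.


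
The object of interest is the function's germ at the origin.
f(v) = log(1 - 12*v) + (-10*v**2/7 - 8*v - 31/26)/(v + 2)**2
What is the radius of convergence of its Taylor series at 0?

The radius of convergence is 1/12.

Denominator factor (v + 2)^2: pole of order 2 at -2, modulus 2.
Branch term (1)*log(1 - v/(1/12)): its argument vanishes at v = 1/12, a logarithmic branch point, modulus 1/12.
The radius of convergence is the smallest modulus among the singular points: 1/12.


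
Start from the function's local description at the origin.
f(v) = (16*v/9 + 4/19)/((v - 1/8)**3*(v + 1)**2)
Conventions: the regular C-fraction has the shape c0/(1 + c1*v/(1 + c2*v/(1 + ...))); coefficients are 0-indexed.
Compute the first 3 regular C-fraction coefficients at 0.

Taylor coefficients (expand at 0): a_0 = -2048/19, a_1 = -561152/171, a_2 = -9672704/171.
c0 = a_0 = -2048/19. Peel one level at a time: if S = 1 + c*v/S' with S'(0) = 1, then c is the v-coefficient of S and S' = c*v/(S - 1).
S_1 = c0/f = 1 + (-274/9)*v + (32569/81)*v^2 + ...; c1 = -274/9.
S_2 = c1*v/(S_1 - 1) = 1 + (32569/2466)*v + ...; c2 = 32569/2466.

The regular C-fraction coefficients are [-2048/19, -274/9, 32569/2466].


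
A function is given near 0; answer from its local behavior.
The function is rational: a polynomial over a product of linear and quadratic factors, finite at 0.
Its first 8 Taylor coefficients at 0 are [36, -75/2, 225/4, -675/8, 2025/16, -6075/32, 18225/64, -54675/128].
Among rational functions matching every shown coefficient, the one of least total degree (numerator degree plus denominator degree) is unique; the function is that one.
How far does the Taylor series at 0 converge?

The radius of convergence is 2/3.

No rational of total degree below 2 reproduces all 8 coefficients; solving the [1/1] Pade equations on them gives f(γ) = (11*γ + 24)/(γ + 2/3), whose expansion matches every shown term.
Denominator factor (γ + 2/3): pole of order 1 at -2/3, modulus 2/3.
The radius of convergence is the smallest modulus among the singular points: 2/3.
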